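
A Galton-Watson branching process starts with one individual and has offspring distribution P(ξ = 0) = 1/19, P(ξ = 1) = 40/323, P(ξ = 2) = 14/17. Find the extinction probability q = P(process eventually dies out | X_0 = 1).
q = 17/266

The pgf is f(s) = 1/19 + 40/323·s + 14/17·s². The extinction probability q is the smallest fixed point of f in [0, 1]. Setting s = f(s):
  14/17·s² + (40/323 − 1)·s + 1/19 = 0
  14/17·s² − (1/19 + 14/17)·s + 1/19 = 0
which factors as (s − 1)·(14/17·s − 1/19) = 0, giving roots s = 1 and s = (1/19)/(14/17) = 17/266.
Mean offspring μ = 40/323 + 2·14/17 = 572/323 > 1 (supercritical), so q < 1. The extinction probability is the smaller root: q = (1/19)/(14/17) = 17/266.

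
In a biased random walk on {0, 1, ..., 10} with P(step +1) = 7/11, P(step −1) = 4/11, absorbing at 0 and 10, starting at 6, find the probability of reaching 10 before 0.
P(hit 10 before 0) = (1 − (4/7)^6) / (1 − (4/7)^10) = 8261841/8528081

Let u_k denote P(reach 10 before 0 | start at k). Boundary: u_0 = 0, u_10 = 1. Recurrence: u_k = 7/11·u_{k+1} + 4/11·u_{k-1} for 1 ≤ k ≤ 9. Try u_k = A + B·r^k with r = q/p = (4/11)/(7/11) = 4/7. Substitution satisfies the recurrence; boundary conditions give:
  u_k = (1 − r^k) / (1 − r^N) = (1 − (4/7)^6) / (1 − (4/7)^10) = 8261841/8528081.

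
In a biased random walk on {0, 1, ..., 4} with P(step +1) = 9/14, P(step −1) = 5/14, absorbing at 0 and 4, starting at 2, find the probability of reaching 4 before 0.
P(hit 4 before 0) = (1 − (5/9)^2) / (1 − (5/9)^4) = 81/106

Let u_k denote P(reach 4 before 0 | start at k). Boundary: u_0 = 0, u_4 = 1. Recurrence: u_k = 9/14·u_{k+1} + 5/14·u_{k-1} for 1 ≤ k ≤ 3. Try u_k = A + B·r^k with r = q/p = (5/14)/(9/14) = 5/9. Substitution satisfies the recurrence; boundary conditions give:
  u_k = (1 − r^k) / (1 − r^N) = (1 − (5/9)^2) / (1 − (5/9)^4) = 81/106.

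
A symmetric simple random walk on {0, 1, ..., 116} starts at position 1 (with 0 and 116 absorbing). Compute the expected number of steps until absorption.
E[τ | X_0 = 1] = 115

Let v_k = E[τ | X_0 = k]. Boundary: v_0 = v_116 = 0. Recurrence: v_k = 1 + (v_{k-1} + v_{k+1})/2 for 1 ≤ k ≤ 115. The particular solution to v_k − (v_{k-1} + v_{k+1})/2 = 1 is v_k = −k^2. Adding homogeneous solution A + B k and matching boundaries gives v_k = k (116 − k). Substituting k = 1: v_1 = 1 · 115 = 115.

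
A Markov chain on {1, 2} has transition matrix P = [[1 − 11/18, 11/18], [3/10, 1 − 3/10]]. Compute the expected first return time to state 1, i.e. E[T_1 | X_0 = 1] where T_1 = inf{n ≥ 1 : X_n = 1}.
E[T_1 | X_0 = 1] = 1/π_1 = 82/27

For an irreducible recurrent Markov chain with stationary distribution π, E[T_i | X_0 = i] = 1/π_i (Kac's formula). Here π_1 = (3/10)/(11/18 + 3/10) = (3/10)/(41/45) = 27/82, so E[T_1 | X_0 = 1] = 1/π_1 = (11/18 + 3/10)/(3/10) = (41/45)/(3/10) = 82/27.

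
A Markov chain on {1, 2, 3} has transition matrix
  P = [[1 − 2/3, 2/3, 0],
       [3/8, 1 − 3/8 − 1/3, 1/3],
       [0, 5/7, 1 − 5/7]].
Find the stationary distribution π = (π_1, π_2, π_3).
π = (135/487, 240/487, 112/487)

This is a birth-death chain on three states, which satisfies detailed balance: π_1 · P_{12} = π_2 · P_{21} and π_2 · P_{23} = π_3 · P_{32}.
From π_1 · 2/3 = π_2 · 3/8: π_2/π_1 = (2/3)/(3/8) = 16/9.
From π_2 · 1/3 = π_3 · 5/7: π_3/π_2 = (1/3)/(5/7) = 7/15.
Take π_1 proportional to 1; then unnormalized π = (1, 16/9, 112/135). Normalize by dividing by the sum 487/135:
  π = (135/487, 240/487, 112/487).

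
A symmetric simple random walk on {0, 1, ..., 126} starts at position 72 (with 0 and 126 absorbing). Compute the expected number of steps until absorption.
E[τ | X_0 = 72] = 3888

Let v_k = E[τ | X_0 = k]. Boundary: v_0 = v_126 = 0. Recurrence: v_k = 1 + (v_{k-1} + v_{k+1})/2 for 1 ≤ k ≤ 125. The particular solution to v_k − (v_{k-1} + v_{k+1})/2 = 1 is v_k = −k^2. Adding homogeneous solution A + B k and matching boundaries gives v_k = k (126 − k). Substituting k = 72: v_72 = 72 · 54 = 3888.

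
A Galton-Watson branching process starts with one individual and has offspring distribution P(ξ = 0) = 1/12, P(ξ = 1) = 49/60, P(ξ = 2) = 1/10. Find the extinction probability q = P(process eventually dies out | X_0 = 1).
q = 5/6

The pgf is f(s) = 1/12 + 49/60·s + 1/10·s². The extinction probability q is the smallest fixed point of f in [0, 1]. Setting s = f(s):
  1/10·s² + (49/60 − 1)·s + 1/12 = 0
  1/10·s² − (1/12 + 1/10)·s + 1/12 = 0
which factors as (s − 1)·(1/10·s − 1/12) = 0, giving roots s = 1 and s = (1/12)/(1/10) = 5/6.
Mean offspring μ = 49/60 + 2·1/10 = 61/60 > 1 (supercritical), so q < 1. The extinction probability is the smaller root: q = (1/12)/(1/10) = 5/6.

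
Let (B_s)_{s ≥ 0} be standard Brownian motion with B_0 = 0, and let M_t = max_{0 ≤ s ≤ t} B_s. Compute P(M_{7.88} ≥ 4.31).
P(M_{7.88} ≥ 4.31) = 2·P(B_{7.88} ≥ 4.31) = 2(1 − Φ(4.31/√7.88)) ≈ 0.1247

By the reflection principle for Brownian motion, P(M_t ≥ a) = 2 · P(B_t ≥ a) for a ≥ 0. Since B_t ~ N(0, t), P(B_t ≥ 4.31) = 1 − Φ(4.31/√t) = 1 − Φ(4.31/√7.88) = 1 − Φ(1.5354). So
  P(M_{7.88} ≥ 4.31) = 2(1 − Φ(1.5354)) ≈ 0.1247.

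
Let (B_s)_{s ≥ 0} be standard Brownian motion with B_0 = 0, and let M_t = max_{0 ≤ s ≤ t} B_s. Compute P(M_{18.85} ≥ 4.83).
P(M_{18.85} ≥ 4.83) = 2·P(B_{18.85} ≥ 4.83) = 2(1 − Φ(4.83/√18.85)) ≈ 0.2659

By the reflection principle for Brownian motion, P(M_t ≥ a) = 2 · P(B_t ≥ a) for a ≥ 0. Since B_t ~ N(0, t), P(B_t ≥ 4.83) = 1 − Φ(4.83/√t) = 1 − Φ(4.83/√18.85) = 1 − Φ(1.1125). So
  P(M_{18.85} ≥ 4.83) = 2(1 − Φ(1.1125)) ≈ 0.2659.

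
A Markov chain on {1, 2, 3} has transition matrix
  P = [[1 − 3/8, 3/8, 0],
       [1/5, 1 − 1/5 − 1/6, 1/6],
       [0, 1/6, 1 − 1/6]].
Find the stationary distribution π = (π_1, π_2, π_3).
π = (4/19, 15/38, 15/38)

This is a birth-death chain on three states, which satisfies detailed balance: π_1 · P_{12} = π_2 · P_{21} and π_2 · P_{23} = π_3 · P_{32}.
From π_1 · 3/8 = π_2 · 1/5: π_2/π_1 = (3/8)/(1/5) = 15/8.
From π_2 · 1/6 = π_3 · 1/6: π_3/π_2 = (1/6)/(1/6) = 1.
Take π_1 proportional to 1; then unnormalized π = (1, 15/8, 15/8). Normalize by dividing by the sum 19/4:
  π = (4/19, 15/38, 15/38).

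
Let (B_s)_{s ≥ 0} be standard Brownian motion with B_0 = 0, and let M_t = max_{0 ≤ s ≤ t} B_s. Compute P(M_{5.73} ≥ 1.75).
P(M_{5.73} ≥ 1.75) = 2·P(B_{5.73} ≥ 1.75) = 2(1 − Φ(1.75/√5.73)) ≈ 0.4647

By the reflection principle for Brownian motion, P(M_t ≥ a) = 2 · P(B_t ≥ a) for a ≥ 0. Since B_t ~ N(0, t), P(B_t ≥ 1.75) = 1 − Φ(1.75/√t) = 1 − Φ(1.75/√5.73) = 1 − Φ(0.7311). So
  P(M_{5.73} ≥ 1.75) = 2(1 − Φ(0.7311)) ≈ 0.4647.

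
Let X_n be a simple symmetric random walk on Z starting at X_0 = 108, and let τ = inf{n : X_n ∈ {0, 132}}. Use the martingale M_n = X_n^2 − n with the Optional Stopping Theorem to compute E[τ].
E[τ] = 2592

M_n = X_n^2 − n is a martingale (since E[X_{n+1}^2 | F_n] = X_n^2 + 1). By OST (τ has finite mean in a bounded region), E[M_τ] = E[M_0] = X_0^2 − 0 = 108^2 = 11664. Also E[M_τ] = E[X_τ^2] − E[τ]. The walk exits at 0 or 132, with P(hit 132 first) = 108/132, so E[X_τ^2] = 132^2 · 108/132 + 0 = 14256. Thus E[τ] = E[X_τ^2] − E[M_τ] = 14256 − 11664 = 2592 = 108(132 − 108) = 2592.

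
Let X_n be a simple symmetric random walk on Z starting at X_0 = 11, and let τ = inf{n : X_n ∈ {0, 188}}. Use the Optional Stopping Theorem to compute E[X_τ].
E[X_τ] = 11

X_n is a martingale and τ is a bounded-mean stopping time (indeed τ is finite a.s. with bounded expectation since the walk is in a bounded region). By the OST, E[X_τ] = E[X_0] = 11. Equivalently: E[X_τ] = 188 · P(hit 188 first) + 0 · P(hit 0 first) = 188 · (11/188) = 11.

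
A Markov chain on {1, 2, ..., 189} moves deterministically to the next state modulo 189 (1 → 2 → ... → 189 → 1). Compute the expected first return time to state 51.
E[T_51 | X_0 = 51] = 189

The chain cycles deterministically, so starting at state 51 it returns in exactly 189 steps. Equivalently, the stationary distribution is uniform π_j = 1/189 for every state j, so by Kac's formula E[T_51] = 1/π_51 = 189.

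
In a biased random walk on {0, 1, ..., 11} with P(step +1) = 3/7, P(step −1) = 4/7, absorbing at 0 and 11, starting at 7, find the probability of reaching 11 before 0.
P(hit 11 before 0) = (1 − (4/3)^7) / (1 − (4/3)^11) = 1149957/4017157

Let u_k denote P(reach 11 before 0 | start at k). Boundary: u_0 = 0, u_11 = 1. Recurrence: u_k = 3/7·u_{k+1} + 4/7·u_{k-1} for 1 ≤ k ≤ 10. Try u_k = A + B·r^k with r = q/p = (4/7)/(3/7) = 4/3. Substitution satisfies the recurrence; boundary conditions give:
  u_k = (1 − r^k) / (1 − r^N) = (1 − (4/3)^7) / (1 − (4/3)^11) = 1149957/4017157.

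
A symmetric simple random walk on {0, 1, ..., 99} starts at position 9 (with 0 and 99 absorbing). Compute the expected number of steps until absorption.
E[τ | X_0 = 9] = 810

Let v_k = E[τ | X_0 = k]. Boundary: v_0 = v_99 = 0. Recurrence: v_k = 1 + (v_{k-1} + v_{k+1})/2 for 1 ≤ k ≤ 98. The particular solution to v_k − (v_{k-1} + v_{k+1})/2 = 1 is v_k = −k^2. Adding homogeneous solution A + B k and matching boundaries gives v_k = k (99 − k). Substituting k = 9: v_9 = 9 · 90 = 810.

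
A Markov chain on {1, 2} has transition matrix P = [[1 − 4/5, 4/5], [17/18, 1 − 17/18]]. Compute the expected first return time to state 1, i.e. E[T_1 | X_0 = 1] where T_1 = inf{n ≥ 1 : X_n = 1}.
E[T_1 | X_0 = 1] = 1/π_1 = 157/85

For an irreducible recurrent Markov chain with stationary distribution π, E[T_i | X_0 = i] = 1/π_i (Kac's formula). Here π_1 = (17/18)/(4/5 + 17/18) = (17/18)/(157/90) = 85/157, so E[T_1 | X_0 = 1] = 1/π_1 = (4/5 + 17/18)/(17/18) = (157/90)/(17/18) = 157/85.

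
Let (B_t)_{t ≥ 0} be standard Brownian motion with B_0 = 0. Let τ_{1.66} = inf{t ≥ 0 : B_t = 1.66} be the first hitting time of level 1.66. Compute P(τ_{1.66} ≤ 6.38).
P(τ_{1.66} ≤ 6.38) = 2(1 − Φ(1.66/√6.38)) = 2(1 − Φ(0.6572)) ≈ 0.5111

By the reflection principle for standard BM, P(τ_b ≤ t) = 2 · P(B_t ≥ b). Since B_t ~ N(0, t), P(B_t ≥ 1.66) = 1 − Φ(1.66/√t) = 1 − Φ(1.66/√6.38) = 1 − Φ(0.6572) ≈ 0.25553. Doubling: P(τ_{1.66} ≤ 6.38) ≈ 2 · 0.25553 = 0.51106 ≈ 0.5111.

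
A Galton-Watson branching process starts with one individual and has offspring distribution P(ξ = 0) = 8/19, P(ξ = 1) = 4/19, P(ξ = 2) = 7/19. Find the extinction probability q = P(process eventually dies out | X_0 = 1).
q = 1

Mean offspring μ = 0·8/19 + 1·4/19 + 2·7/19 = 18/19 ≤ 1. For μ ≤ 1 with offspring not concentrated at 1, the Galton-Watson process goes extinct almost surely, so q = 1.
(Algebraic check: The pgf is f(s) = 8/19 + 4/19·s + 7/19·s². The extinction probability q is the smallest fixed point of f in [0, 1]. Setting s = f(s):
  7/19·s² + (4/19 − 1)·s + 8/19 = 0
  7/19·s² − (8/19 + 7/19)·s + 8/19 = 0
which factors as (s − 1)·(7/19·s − 8/19) = 0, giving roots s = 1 and s = (8/19)/(7/19) = 8/7. Since 8/7 ≥ 1, the smallest root in [0, 1] is s = 1.)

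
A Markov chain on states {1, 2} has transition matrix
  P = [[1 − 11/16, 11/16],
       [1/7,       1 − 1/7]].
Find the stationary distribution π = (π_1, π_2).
π_1 = 16/93, π_2 = 77/93

Solve πP = π with π_1 + π_2 = 1. From πP = π: π_1 · (1 − 11/16) + π_2 · 1/7 = π_1 ⇒ π_2 · 1/7 = π_1 · 11/16 ⇒ π_2/π_1 = (11/16)/(1/7) = 77/16. Together with π_1 + π_2 = 1:
  π_1 = (1/7)/(11/16 + 1/7) = (1/7)/(93/112) = 16/93,
  π_2 = (11/16)/(11/16 + 1/7) = (11/16)/(93/112) = 77/93.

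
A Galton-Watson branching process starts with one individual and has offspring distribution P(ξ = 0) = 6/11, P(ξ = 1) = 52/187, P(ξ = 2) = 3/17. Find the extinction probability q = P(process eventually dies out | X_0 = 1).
q = 1

Mean offspring μ = 0·6/11 + 1·52/187 + 2·3/17 = 118/187 ≤ 1. For μ ≤ 1 with offspring not concentrated at 1, the Galton-Watson process goes extinct almost surely, so q = 1.
(Algebraic check: The pgf is f(s) = 6/11 + 52/187·s + 3/17·s². The extinction probability q is the smallest fixed point of f in [0, 1]. Setting s = f(s):
  3/17·s² + (52/187 − 1)·s + 6/11 = 0
  3/17·s² − (6/11 + 3/17)·s + 6/11 = 0
which factors as (s − 1)·(3/17·s − 6/11) = 0, giving roots s = 1 and s = (6/11)/(3/17) = 34/11. Since 34/11 ≥ 1, the smallest root in [0, 1] is s = 1.)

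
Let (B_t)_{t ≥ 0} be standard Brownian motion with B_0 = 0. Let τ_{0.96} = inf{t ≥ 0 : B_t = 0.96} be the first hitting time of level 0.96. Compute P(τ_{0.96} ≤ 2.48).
P(τ_{0.96} ≤ 2.48) = 2(1 − Φ(0.96/√2.48)) = 2(1 − Φ(0.6096)) ≈ 0.5421

By the reflection principle for standard BM, P(τ_b ≤ t) = 2 · P(B_t ≥ b). Since B_t ~ N(0, t), P(B_t ≥ 0.96) = 1 − Φ(0.96/√t) = 1 − Φ(0.96/√2.48) = 1 − Φ(0.6096) ≈ 0.27106. Doubling: P(τ_{0.96} ≤ 2.48) ≈ 2 · 0.27106 = 0.54212 ≈ 0.5421.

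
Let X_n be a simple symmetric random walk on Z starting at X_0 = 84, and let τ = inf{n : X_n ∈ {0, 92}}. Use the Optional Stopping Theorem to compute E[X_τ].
E[X_τ] = 84

X_n is a martingale and τ is a bounded-mean stopping time (indeed τ is finite a.s. with bounded expectation since the walk is in a bounded region). By the OST, E[X_τ] = E[X_0] = 84. Equivalently: E[X_τ] = 92 · P(hit 92 first) + 0 · P(hit 0 first) = 92 · (84/92) = 84.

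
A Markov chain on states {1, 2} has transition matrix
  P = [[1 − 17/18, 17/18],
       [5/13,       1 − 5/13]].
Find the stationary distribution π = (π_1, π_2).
π_1 = 90/311, π_2 = 221/311

Solve πP = π with π_1 + π_2 = 1. From πP = π: π_1 · (1 − 17/18) + π_2 · 5/13 = π_1 ⇒ π_2 · 5/13 = π_1 · 17/18 ⇒ π_2/π_1 = (17/18)/(5/13) = 221/90. Together with π_1 + π_2 = 1:
  π_1 = (5/13)/(17/18 + 5/13) = (5/13)/(311/234) = 90/311,
  π_2 = (17/18)/(17/18 + 5/13) = (17/18)/(311/234) = 221/311.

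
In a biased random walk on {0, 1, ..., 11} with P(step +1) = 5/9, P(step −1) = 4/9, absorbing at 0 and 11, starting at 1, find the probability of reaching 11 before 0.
P(hit 11 before 0) = (1 − (4/5)^1) / (1 − (4/5)^11) = 9765625/44633821

Let u_k denote P(reach 11 before 0 | start at k). Boundary: u_0 = 0, u_11 = 1. Recurrence: u_k = 5/9·u_{k+1} + 4/9·u_{k-1} for 1 ≤ k ≤ 10. Try u_k = A + B·r^k with r = q/p = (4/9)/(5/9) = 4/5. Substitution satisfies the recurrence; boundary conditions give:
  u_k = (1 − r^k) / (1 − r^N) = (1 − (4/5)^1) / (1 − (4/5)^11) = 9765625/44633821.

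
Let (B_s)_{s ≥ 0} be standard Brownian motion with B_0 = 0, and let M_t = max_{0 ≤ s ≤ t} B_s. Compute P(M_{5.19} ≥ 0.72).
P(M_{5.19} ≥ 0.72) = 2·P(B_{5.19} ≥ 0.72) = 2(1 − Φ(0.72/√5.19)) ≈ 0.7520

By the reflection principle for Brownian motion, P(M_t ≥ a) = 2 · P(B_t ≥ a) for a ≥ 0. Since B_t ~ N(0, t), P(B_t ≥ 0.72) = 1 − Φ(0.72/√t) = 1 − Φ(0.72/√5.19) = 1 − Φ(0.3160). So
  P(M_{5.19} ≥ 0.72) = 2(1 − Φ(0.3160)) ≈ 0.7520.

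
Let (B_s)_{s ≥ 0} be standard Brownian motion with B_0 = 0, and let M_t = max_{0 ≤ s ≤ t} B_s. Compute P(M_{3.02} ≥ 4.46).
P(M_{3.02} ≥ 4.46) = 2·P(B_{3.02} ≥ 4.46) = 2(1 − Φ(4.46/√3.02)) ≈ 0.0103

By the reflection principle for Brownian motion, P(M_t ≥ a) = 2 · P(B_t ≥ a) for a ≥ 0. Since B_t ~ N(0, t), P(B_t ≥ 4.46) = 1 − Φ(4.46/√t) = 1 − Φ(4.46/√3.02) = 1 − Φ(2.5664). So
  P(M_{3.02} ≥ 4.46) = 2(1 − Φ(2.5664)) ≈ 0.0103.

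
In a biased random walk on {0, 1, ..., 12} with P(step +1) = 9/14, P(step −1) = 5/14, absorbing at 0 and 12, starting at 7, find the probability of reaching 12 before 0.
P(hit 12 before 0) = (1 − (5/9)^7) / (1 − (5/9)^12) = 69454083339/70546348964

Let u_k denote P(reach 12 before 0 | start at k). Boundary: u_0 = 0, u_12 = 1. Recurrence: u_k = 9/14·u_{k+1} + 5/14·u_{k-1} for 1 ≤ k ≤ 11. Try u_k = A + B·r^k with r = q/p = (5/14)/(9/14) = 5/9. Substitution satisfies the recurrence; boundary conditions give:
  u_k = (1 − r^k) / (1 − r^N) = (1 − (5/9)^7) / (1 − (5/9)^12) = 69454083339/70546348964.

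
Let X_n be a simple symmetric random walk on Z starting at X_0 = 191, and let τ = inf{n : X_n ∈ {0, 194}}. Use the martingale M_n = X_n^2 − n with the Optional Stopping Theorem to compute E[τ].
E[τ] = 573

M_n = X_n^2 − n is a martingale (since E[X_{n+1}^2 | F_n] = X_n^2 + 1). By OST (τ has finite mean in a bounded region), E[M_τ] = E[M_0] = X_0^2 − 0 = 191^2 = 36481. Also E[M_τ] = E[X_τ^2] − E[τ]. The walk exits at 0 or 194, with P(hit 194 first) = 191/194, so E[X_τ^2] = 194^2 · 191/194 + 0 = 37054. Thus E[τ] = E[X_τ^2] − E[M_τ] = 37054 − 36481 = 573 = 191(194 − 191) = 573.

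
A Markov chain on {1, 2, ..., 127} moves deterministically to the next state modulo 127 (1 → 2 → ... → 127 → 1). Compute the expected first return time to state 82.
E[T_82 | X_0 = 82] = 127

The chain cycles deterministically, so starting at state 82 it returns in exactly 127 steps. Equivalently, the stationary distribution is uniform π_j = 1/127 for every state j, so by Kac's formula E[T_82] = 1/π_82 = 127.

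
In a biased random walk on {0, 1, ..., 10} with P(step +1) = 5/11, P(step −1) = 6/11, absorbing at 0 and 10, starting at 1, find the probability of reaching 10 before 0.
P(hit 10 before 0) = (1 − (6/5)^1) / (1 − (6/5)^10) = 1953125/50700551

Let u_k denote P(reach 10 before 0 | start at k). Boundary: u_0 = 0, u_10 = 1. Recurrence: u_k = 5/11·u_{k+1} + 6/11·u_{k-1} for 1 ≤ k ≤ 9. Try u_k = A + B·r^k with r = q/p = (6/11)/(5/11) = 6/5. Substitution satisfies the recurrence; boundary conditions give:
  u_k = (1 − r^k) / (1 − r^N) = (1 − (6/5)^1) / (1 − (6/5)^10) = 1953125/50700551.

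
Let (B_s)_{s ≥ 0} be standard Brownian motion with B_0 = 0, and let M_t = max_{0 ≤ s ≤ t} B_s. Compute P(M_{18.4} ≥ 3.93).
P(M_{18.4} ≥ 3.93) = 2·P(B_{18.4} ≥ 3.93) = 2(1 − Φ(3.93/√18.4)) ≈ 0.3596

By the reflection principle for Brownian motion, P(M_t ≥ a) = 2 · P(B_t ≥ a) for a ≥ 0. Since B_t ~ N(0, t), P(B_t ≥ 3.93) = 1 − Φ(3.93/√t) = 1 − Φ(3.93/√18.4) = 1 − Φ(0.9162). So
  P(M_{18.4} ≥ 3.93) = 2(1 − Φ(0.9162)) ≈ 0.3596.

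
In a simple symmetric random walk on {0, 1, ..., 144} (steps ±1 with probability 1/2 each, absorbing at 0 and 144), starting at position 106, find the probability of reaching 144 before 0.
P(hit 144 before 0) = 106/144 = 53/72

Let u_k = P(hit 144 before 0 | start at k). Then u_0 = 0, u_144 = 1, and u_k = u_{k-1}/2 + u_{k+1}/2 for 1 ≤ k ≤ 143. This harmonic recurrence is solved by u_k = k/144, giving u_106 = 106/144 = 53/72.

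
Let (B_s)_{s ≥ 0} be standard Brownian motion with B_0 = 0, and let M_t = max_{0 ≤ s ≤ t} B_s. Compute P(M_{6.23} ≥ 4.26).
P(M_{6.23} ≥ 4.26) = 2·P(B_{6.23} ≥ 4.26) = 2(1 − Φ(4.26/√6.23)) ≈ 0.0879

By the reflection principle for Brownian motion, P(M_t ≥ a) = 2 · P(B_t ≥ a) for a ≥ 0. Since B_t ~ N(0, t), P(B_t ≥ 4.26) = 1 − Φ(4.26/√t) = 1 − Φ(4.26/√6.23) = 1 − Φ(1.7067). So
  P(M_{6.23} ≥ 4.26) = 2(1 − Φ(1.7067)) ≈ 0.0879.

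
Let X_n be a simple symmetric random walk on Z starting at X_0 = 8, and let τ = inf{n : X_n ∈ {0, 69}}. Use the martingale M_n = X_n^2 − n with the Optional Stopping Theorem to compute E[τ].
E[τ] = 488

M_n = X_n^2 − n is a martingale (since E[X_{n+1}^2 | F_n] = X_n^2 + 1). By OST (τ has finite mean in a bounded region), E[M_τ] = E[M_0] = X_0^2 − 0 = 8^2 = 64. Also E[M_τ] = E[X_τ^2] − E[τ]. The walk exits at 0 or 69, with P(hit 69 first) = 8/69, so E[X_τ^2] = 69^2 · 8/69 + 0 = 552. Thus E[τ] = E[X_τ^2] − E[M_τ] = 552 − 64 = 488 = 8(69 − 8) = 488.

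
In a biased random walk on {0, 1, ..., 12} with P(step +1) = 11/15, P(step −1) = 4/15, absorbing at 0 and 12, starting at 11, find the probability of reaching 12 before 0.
P(hit 12 before 0) = (1 − (4/11)^11) / (1 − (4/11)^12) = 448340319911/448344514215

Let u_k denote P(reach 12 before 0 | start at k). Boundary: u_0 = 0, u_12 = 1. Recurrence: u_k = 11/15·u_{k+1} + 4/15·u_{k-1} for 1 ≤ k ≤ 11. Try u_k = A + B·r^k with r = q/p = (4/15)/(11/15) = 4/11. Substitution satisfies the recurrence; boundary conditions give:
  u_k = (1 − r^k) / (1 − r^N) = (1 − (4/11)^11) / (1 − (4/11)^12) = 448340319911/448344514215.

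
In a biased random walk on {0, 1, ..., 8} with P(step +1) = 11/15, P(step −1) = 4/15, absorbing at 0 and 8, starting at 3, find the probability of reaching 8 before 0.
P(hit 8 before 0) = (1 − (4/11)^3) / (1 − (4/11)^8) = 29150231/30613335

Let u_k denote P(reach 8 before 0 | start at k). Boundary: u_0 = 0, u_8 = 1. Recurrence: u_k = 11/15·u_{k+1} + 4/15·u_{k-1} for 1 ≤ k ≤ 7. Try u_k = A + B·r^k with r = q/p = (4/15)/(11/15) = 4/11. Substitution satisfies the recurrence; boundary conditions give:
  u_k = (1 − r^k) / (1 − r^N) = (1 − (4/11)^3) / (1 − (4/11)^8) = 29150231/30613335.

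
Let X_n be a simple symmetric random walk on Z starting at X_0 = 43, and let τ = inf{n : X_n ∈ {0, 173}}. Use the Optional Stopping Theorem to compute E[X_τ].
E[X_τ] = 43

X_n is a martingale and τ is a bounded-mean stopping time (indeed τ is finite a.s. with bounded expectation since the walk is in a bounded region). By the OST, E[X_τ] = E[X_0] = 43. Equivalently: E[X_τ] = 173 · P(hit 173 first) + 0 · P(hit 0 first) = 173 · (43/173) = 43.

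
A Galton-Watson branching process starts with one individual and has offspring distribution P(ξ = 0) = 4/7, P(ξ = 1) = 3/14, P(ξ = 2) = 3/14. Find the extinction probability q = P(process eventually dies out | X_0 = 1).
q = 1

Mean offspring μ = 0·4/7 + 1·3/14 + 2·3/14 = 9/14 ≤ 1. For μ ≤ 1 with offspring not concentrated at 1, the Galton-Watson process goes extinct almost surely, so q = 1.
(Algebraic check: The pgf is f(s) = 4/7 + 3/14·s + 3/14·s². The extinction probability q is the smallest fixed point of f in [0, 1]. Setting s = f(s):
  3/14·s² + (3/14 − 1)·s + 4/7 = 0
  3/14·s² − (4/7 + 3/14)·s + 4/7 = 0
which factors as (s − 1)·(3/14·s − 4/7) = 0, giving roots s = 1 and s = (4/7)/(3/14) = 8/3. Since 8/3 ≥ 1, the smallest root in [0, 1] is s = 1.)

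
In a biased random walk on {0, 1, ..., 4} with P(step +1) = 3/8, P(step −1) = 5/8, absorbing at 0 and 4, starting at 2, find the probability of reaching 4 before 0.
P(hit 4 before 0) = (1 − (5/3)^2) / (1 − (5/3)^4) = 9/34

Let u_k denote P(reach 4 before 0 | start at k). Boundary: u_0 = 0, u_4 = 1. Recurrence: u_k = 3/8·u_{k+1} + 5/8·u_{k-1} for 1 ≤ k ≤ 3. Try u_k = A + B·r^k with r = q/p = (5/8)/(3/8) = 5/3. Substitution satisfies the recurrence; boundary conditions give:
  u_k = (1 − r^k) / (1 − r^N) = (1 − (5/3)^2) / (1 − (5/3)^4) = 9/34.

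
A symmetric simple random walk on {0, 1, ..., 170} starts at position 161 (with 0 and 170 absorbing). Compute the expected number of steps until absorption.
E[τ | X_0 = 161] = 1449

Let v_k = E[τ | X_0 = k]. Boundary: v_0 = v_170 = 0. Recurrence: v_k = 1 + (v_{k-1} + v_{k+1})/2 for 1 ≤ k ≤ 169. The particular solution to v_k − (v_{k-1} + v_{k+1})/2 = 1 is v_k = −k^2. Adding homogeneous solution A + B k and matching boundaries gives v_k = k (170 − k). Substituting k = 161: v_161 = 161 · 9 = 1449.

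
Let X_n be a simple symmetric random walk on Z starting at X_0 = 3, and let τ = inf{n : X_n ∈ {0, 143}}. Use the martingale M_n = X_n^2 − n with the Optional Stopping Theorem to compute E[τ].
E[τ] = 420

M_n = X_n^2 − n is a martingale (since E[X_{n+1}^2 | F_n] = X_n^2 + 1). By OST (τ has finite mean in a bounded region), E[M_τ] = E[M_0] = X_0^2 − 0 = 3^2 = 9. Also E[M_τ] = E[X_τ^2] − E[τ]. The walk exits at 0 or 143, with P(hit 143 first) = 3/143, so E[X_τ^2] = 143^2 · 3/143 + 0 = 429. Thus E[τ] = E[X_τ^2] − E[M_τ] = 429 − 9 = 420 = 3(143 − 3) = 420.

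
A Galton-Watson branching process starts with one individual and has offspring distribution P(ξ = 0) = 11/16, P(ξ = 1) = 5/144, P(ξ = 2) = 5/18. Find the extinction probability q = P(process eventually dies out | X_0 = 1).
q = 1

Mean offspring μ = 0·11/16 + 1·5/144 + 2·5/18 = 85/144 ≤ 1. For μ ≤ 1 with offspring not concentrated at 1, the Galton-Watson process goes extinct almost surely, so q = 1.
(Algebraic check: The pgf is f(s) = 11/16 + 5/144·s + 5/18·s². The extinction probability q is the smallest fixed point of f in [0, 1]. Setting s = f(s):
  5/18·s² + (5/144 − 1)·s + 11/16 = 0
  5/18·s² − (11/16 + 5/18)·s + 11/16 = 0
which factors as (s − 1)·(5/18·s − 11/16) = 0, giving roots s = 1 and s = (11/16)/(5/18) = 99/40. Since 99/40 ≥ 1, the smallest root in [0, 1] is s = 1.)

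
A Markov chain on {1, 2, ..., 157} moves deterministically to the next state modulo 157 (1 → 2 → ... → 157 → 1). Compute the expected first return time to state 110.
E[T_110 | X_0 = 110] = 157

The chain cycles deterministically, so starting at state 110 it returns in exactly 157 steps. Equivalently, the stationary distribution is uniform π_j = 1/157 for every state j, so by Kac's formula E[T_110] = 1/π_110 = 157.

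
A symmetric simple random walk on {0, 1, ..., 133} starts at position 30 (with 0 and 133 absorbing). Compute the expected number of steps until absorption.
E[τ | X_0 = 30] = 3090

Let v_k = E[τ | X_0 = k]. Boundary: v_0 = v_133 = 0. Recurrence: v_k = 1 + (v_{k-1} + v_{k+1})/2 for 1 ≤ k ≤ 132. The particular solution to v_k − (v_{k-1} + v_{k+1})/2 = 1 is v_k = −k^2. Adding homogeneous solution A + B k and matching boundaries gives v_k = k (133 − k). Substituting k = 30: v_30 = 30 · 103 = 3090.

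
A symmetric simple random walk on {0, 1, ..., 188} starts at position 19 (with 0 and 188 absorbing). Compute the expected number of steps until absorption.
E[τ | X_0 = 19] = 3211

Let v_k = E[τ | X_0 = k]. Boundary: v_0 = v_188 = 0. Recurrence: v_k = 1 + (v_{k-1} + v_{k+1})/2 for 1 ≤ k ≤ 187. The particular solution to v_k − (v_{k-1} + v_{k+1})/2 = 1 is v_k = −k^2. Adding homogeneous solution A + B k and matching boundaries gives v_k = k (188 − k). Substituting k = 19: v_19 = 19 · 169 = 3211.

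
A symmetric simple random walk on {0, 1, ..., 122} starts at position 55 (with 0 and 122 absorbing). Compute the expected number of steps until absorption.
E[τ | X_0 = 55] = 3685

Let v_k = E[τ | X_0 = k]. Boundary: v_0 = v_122 = 0. Recurrence: v_k = 1 + (v_{k-1} + v_{k+1})/2 for 1 ≤ k ≤ 121. The particular solution to v_k − (v_{k-1} + v_{k+1})/2 = 1 is v_k = −k^2. Adding homogeneous solution A + B k and matching boundaries gives v_k = k (122 − k). Substituting k = 55: v_55 = 55 · 67 = 3685.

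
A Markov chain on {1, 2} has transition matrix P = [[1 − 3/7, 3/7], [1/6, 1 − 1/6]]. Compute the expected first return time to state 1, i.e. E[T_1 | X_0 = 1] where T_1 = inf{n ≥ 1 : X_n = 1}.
E[T_1 | X_0 = 1] = 1/π_1 = 25/7

For an irreducible recurrent Markov chain with stationary distribution π, E[T_i | X_0 = i] = 1/π_i (Kac's formula). Here π_1 = (1/6)/(3/7 + 1/6) = (1/6)/(25/42) = 7/25, so E[T_1 | X_0 = 1] = 1/π_1 = (3/7 + 1/6)/(1/6) = (25/42)/(1/6) = 25/7.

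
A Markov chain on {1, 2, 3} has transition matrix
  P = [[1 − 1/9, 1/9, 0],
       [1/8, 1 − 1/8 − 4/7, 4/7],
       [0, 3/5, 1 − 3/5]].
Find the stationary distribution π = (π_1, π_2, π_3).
π = (189/517, 168/517, 160/517)

This is a birth-death chain on three states, which satisfies detailed balance: π_1 · P_{12} = π_2 · P_{21} and π_2 · P_{23} = π_3 · P_{32}.
From π_1 · 1/9 = π_2 · 1/8: π_2/π_1 = (1/9)/(1/8) = 8/9.
From π_2 · 4/7 = π_3 · 3/5: π_3/π_2 = (4/7)/(3/5) = 20/21.
Take π_1 proportional to 1; then unnormalized π = (1, 8/9, 160/189). Normalize by dividing by the sum 517/189:
  π = (189/517, 168/517, 160/517).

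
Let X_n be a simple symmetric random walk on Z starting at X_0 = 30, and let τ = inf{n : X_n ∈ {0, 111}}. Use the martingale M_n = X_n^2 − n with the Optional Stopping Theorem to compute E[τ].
E[τ] = 2430

M_n = X_n^2 − n is a martingale (since E[X_{n+1}^2 | F_n] = X_n^2 + 1). By OST (τ has finite mean in a bounded region), E[M_τ] = E[M_0] = X_0^2 − 0 = 30^2 = 900. Also E[M_τ] = E[X_τ^2] − E[τ]. The walk exits at 0 or 111, with P(hit 111 first) = 30/111, so E[X_τ^2] = 111^2 · 30/111 + 0 = 3330. Thus E[τ] = E[X_τ^2] − E[M_τ] = 3330 − 900 = 2430 = 30(111 − 30) = 2430.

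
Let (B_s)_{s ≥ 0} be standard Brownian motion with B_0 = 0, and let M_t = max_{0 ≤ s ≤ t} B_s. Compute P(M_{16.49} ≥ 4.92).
P(M_{16.49} ≥ 4.92) = 2·P(B_{16.49} ≥ 4.92) = 2(1 − Φ(4.92/√16.49)) ≈ 0.2257

By the reflection principle for Brownian motion, P(M_t ≥ a) = 2 · P(B_t ≥ a) for a ≥ 0. Since B_t ~ N(0, t), P(B_t ≥ 4.92) = 1 − Φ(4.92/√t) = 1 − Φ(4.92/√16.49) = 1 − Φ(1.2116). So
  P(M_{16.49} ≥ 4.92) = 2(1 − Φ(1.2116)) ≈ 0.2257.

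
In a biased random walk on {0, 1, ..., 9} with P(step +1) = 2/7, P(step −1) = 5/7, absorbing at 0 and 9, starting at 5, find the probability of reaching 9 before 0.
P(hit 9 before 0) = (1 − (5/2)^5) / (1 − (5/2)^9) = 16496/650871

Let u_k denote P(reach 9 before 0 | start at k). Boundary: u_0 = 0, u_9 = 1. Recurrence: u_k = 2/7·u_{k+1} + 5/7·u_{k-1} for 1 ≤ k ≤ 8. Try u_k = A + B·r^k with r = q/p = (5/7)/(2/7) = 5/2. Substitution satisfies the recurrence; boundary conditions give:
  u_k = (1 − r^k) / (1 − r^N) = (1 − (5/2)^5) / (1 − (5/2)^9) = 16496/650871.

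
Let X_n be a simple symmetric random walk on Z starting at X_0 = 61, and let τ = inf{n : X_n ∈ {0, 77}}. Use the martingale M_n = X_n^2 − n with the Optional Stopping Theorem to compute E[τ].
E[τ] = 976

M_n = X_n^2 − n is a martingale (since E[X_{n+1}^2 | F_n] = X_n^2 + 1). By OST (τ has finite mean in a bounded region), E[M_τ] = E[M_0] = X_0^2 − 0 = 61^2 = 3721. Also E[M_τ] = E[X_τ^2] − E[τ]. The walk exits at 0 or 77, with P(hit 77 first) = 61/77, so E[X_τ^2] = 77^2 · 61/77 + 0 = 4697. Thus E[τ] = E[X_τ^2] − E[M_τ] = 4697 − 3721 = 976 = 61(77 − 61) = 976.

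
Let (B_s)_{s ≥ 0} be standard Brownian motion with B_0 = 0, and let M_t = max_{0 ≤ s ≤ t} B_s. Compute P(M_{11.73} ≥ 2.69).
P(M_{11.73} ≥ 2.69) = 2·P(B_{11.73} ≥ 2.69) = 2(1 − Φ(2.69/√11.73)) ≈ 0.4322

By the reflection principle for Brownian motion, P(M_t ≥ a) = 2 · P(B_t ≥ a) for a ≥ 0. Since B_t ~ N(0, t), P(B_t ≥ 2.69) = 1 − Φ(2.69/√t) = 1 − Φ(2.69/√11.73) = 1 − Φ(0.7854). So
  P(M_{11.73} ≥ 2.69) = 2(1 − Φ(0.7854)) ≈ 0.4322.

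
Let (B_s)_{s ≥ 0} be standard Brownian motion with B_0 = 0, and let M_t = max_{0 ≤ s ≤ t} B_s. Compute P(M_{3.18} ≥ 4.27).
P(M_{3.18} ≥ 4.27) = 2·P(B_{3.18} ≥ 4.27) = 2(1 − Φ(4.27/√3.18)) ≈ 0.0166

By the reflection principle for Brownian motion, P(M_t ≥ a) = 2 · P(B_t ≥ a) for a ≥ 0. Since B_t ~ N(0, t), P(B_t ≥ 4.27) = 1 − Φ(4.27/√t) = 1 − Φ(4.27/√3.18) = 1 − Φ(2.3945). So
  P(M_{3.18} ≥ 4.27) = 2(1 − Φ(2.3945)) ≈ 0.0166.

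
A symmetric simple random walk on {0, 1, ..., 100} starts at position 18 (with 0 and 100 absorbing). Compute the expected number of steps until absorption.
E[τ | X_0 = 18] = 1476

Let v_k = E[τ | X_0 = k]. Boundary: v_0 = v_100 = 0. Recurrence: v_k = 1 + (v_{k-1} + v_{k+1})/2 for 1 ≤ k ≤ 99. The particular solution to v_k − (v_{k-1} + v_{k+1})/2 = 1 is v_k = −k^2. Adding homogeneous solution A + B k and matching boundaries gives v_k = k (100 − k). Substituting k = 18: v_18 = 18 · 82 = 1476.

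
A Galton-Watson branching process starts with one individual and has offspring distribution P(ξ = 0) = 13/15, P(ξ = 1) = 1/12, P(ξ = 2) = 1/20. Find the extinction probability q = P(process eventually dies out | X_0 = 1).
q = 1

Mean offspring μ = 0·13/15 + 1·1/12 + 2·1/20 = 11/60 ≤ 1. For μ ≤ 1 with offspring not concentrated at 1, the Galton-Watson process goes extinct almost surely, so q = 1.
(Algebraic check: The pgf is f(s) = 13/15 + 1/12·s + 1/20·s². The extinction probability q is the smallest fixed point of f in [0, 1]. Setting s = f(s):
  1/20·s² + (1/12 − 1)·s + 13/15 = 0
  1/20·s² − (13/15 + 1/20)·s + 13/15 = 0
which factors as (s − 1)·(1/20·s − 13/15) = 0, giving roots s = 1 and s = (13/15)/(1/20) = 52/3. Since 52/3 ≥ 1, the smallest root in [0, 1] is s = 1.)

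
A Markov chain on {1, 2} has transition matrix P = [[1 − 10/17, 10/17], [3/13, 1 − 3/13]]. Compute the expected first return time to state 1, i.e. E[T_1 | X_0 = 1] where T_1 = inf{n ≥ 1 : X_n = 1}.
E[T_1 | X_0 = 1] = 1/π_1 = 181/51

For an irreducible recurrent Markov chain with stationary distribution π, E[T_i | X_0 = i] = 1/π_i (Kac's formula). Here π_1 = (3/13)/(10/17 + 3/13) = (3/13)/(181/221) = 51/181, so E[T_1 | X_0 = 1] = 1/π_1 = (10/17 + 3/13)/(3/13) = (181/221)/(3/13) = 181/51.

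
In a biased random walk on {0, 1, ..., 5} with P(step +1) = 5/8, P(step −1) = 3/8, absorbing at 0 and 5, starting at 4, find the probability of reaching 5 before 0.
P(hit 5 before 0) = (1 − (3/5)^4) / (1 − (3/5)^5) = 1360/1441

Let u_k denote P(reach 5 before 0 | start at k). Boundary: u_0 = 0, u_5 = 1. Recurrence: u_k = 5/8·u_{k+1} + 3/8·u_{k-1} for 1 ≤ k ≤ 4. Try u_k = A + B·r^k with r = q/p = (3/8)/(5/8) = 3/5. Substitution satisfies the recurrence; boundary conditions give:
  u_k = (1 − r^k) / (1 − r^N) = (1 − (3/5)^4) / (1 − (3/5)^5) = 1360/1441.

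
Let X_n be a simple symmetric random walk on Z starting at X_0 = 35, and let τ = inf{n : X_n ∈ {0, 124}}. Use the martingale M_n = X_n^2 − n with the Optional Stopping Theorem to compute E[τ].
E[τ] = 3115

M_n = X_n^2 − n is a martingale (since E[X_{n+1}^2 | F_n] = X_n^2 + 1). By OST (τ has finite mean in a bounded region), E[M_τ] = E[M_0] = X_0^2 − 0 = 35^2 = 1225. Also E[M_τ] = E[X_τ^2] − E[τ]. The walk exits at 0 or 124, with P(hit 124 first) = 35/124, so E[X_τ^2] = 124^2 · 35/124 + 0 = 4340. Thus E[τ] = E[X_τ^2] − E[M_τ] = 4340 − 1225 = 3115 = 35(124 − 35) = 3115.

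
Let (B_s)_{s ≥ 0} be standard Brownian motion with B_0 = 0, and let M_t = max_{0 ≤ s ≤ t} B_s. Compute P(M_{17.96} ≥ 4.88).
P(M_{17.96} ≥ 4.88) = 2·P(B_{17.96} ≥ 4.88) = 2(1 − Φ(4.88/√17.96)) ≈ 0.2495

By the reflection principle for Brownian motion, P(M_t ≥ a) = 2 · P(B_t ≥ a) for a ≥ 0. Since B_t ~ N(0, t), P(B_t ≥ 4.88) = 1 − Φ(4.88/√t) = 1 − Φ(4.88/√17.96) = 1 − Φ(1.1515). So
  P(M_{17.96} ≥ 4.88) = 2(1 − Φ(1.1515)) ≈ 0.2495.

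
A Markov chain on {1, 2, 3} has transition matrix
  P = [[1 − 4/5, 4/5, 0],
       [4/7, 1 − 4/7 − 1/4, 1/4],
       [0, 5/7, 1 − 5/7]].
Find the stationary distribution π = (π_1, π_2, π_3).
π = (100/289, 140/289, 49/289)

This is a birth-death chain on three states, which satisfies detailed balance: π_1 · P_{12} = π_2 · P_{21} and π_2 · P_{23} = π_3 · P_{32}.
From π_1 · 4/5 = π_2 · 4/7: π_2/π_1 = (4/5)/(4/7) = 7/5.
From π_2 · 1/4 = π_3 · 5/7: π_3/π_2 = (1/4)/(5/7) = 7/20.
Take π_1 proportional to 1; then unnormalized π = (1, 7/5, 49/100). Normalize by dividing by the sum 289/100:
  π = (100/289, 140/289, 49/289).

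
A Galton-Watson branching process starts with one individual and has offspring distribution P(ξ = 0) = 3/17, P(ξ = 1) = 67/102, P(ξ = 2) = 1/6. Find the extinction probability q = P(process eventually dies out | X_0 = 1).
q = 1

Mean offspring μ = 0·3/17 + 1·67/102 + 2·1/6 = 101/102 ≤ 1. For μ ≤ 1 with offspring not concentrated at 1, the Galton-Watson process goes extinct almost surely, so q = 1.
(Algebraic check: The pgf is f(s) = 3/17 + 67/102·s + 1/6·s². The extinction probability q is the smallest fixed point of f in [0, 1]. Setting s = f(s):
  1/6·s² + (67/102 − 1)·s + 3/17 = 0
  1/6·s² − (3/17 + 1/6)·s + 3/17 = 0
which factors as (s − 1)·(1/6·s − 3/17) = 0, giving roots s = 1 and s = (3/17)/(1/6) = 18/17. Since 18/17 ≥ 1, the smallest root in [0, 1] is s = 1.)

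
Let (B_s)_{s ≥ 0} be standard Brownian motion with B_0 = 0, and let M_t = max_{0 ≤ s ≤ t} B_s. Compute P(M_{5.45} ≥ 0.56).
P(M_{5.45} ≥ 0.56) = 2·P(B_{5.45} ≥ 0.56) = 2(1 − Φ(0.56/√5.45)) ≈ 0.8104

By the reflection principle for Brownian motion, P(M_t ≥ a) = 2 · P(B_t ≥ a) for a ≥ 0. Since B_t ~ N(0, t), P(B_t ≥ 0.56) = 1 − Φ(0.56/√t) = 1 − Φ(0.56/√5.45) = 1 − Φ(0.2399). So
  P(M_{5.45} ≥ 0.56) = 2(1 − Φ(0.2399)) ≈ 0.8104.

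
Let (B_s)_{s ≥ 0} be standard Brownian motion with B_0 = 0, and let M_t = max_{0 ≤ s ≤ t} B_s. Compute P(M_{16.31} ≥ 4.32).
P(M_{16.31} ≥ 4.32) = 2·P(B_{16.31} ≥ 4.32) = 2(1 − Φ(4.32/√16.31)) ≈ 0.2848

By the reflection principle for Brownian motion, P(M_t ≥ a) = 2 · P(B_t ≥ a) for a ≥ 0. Since B_t ~ N(0, t), P(B_t ≥ 4.32) = 1 − Φ(4.32/√t) = 1 − Φ(4.32/√16.31) = 1 − Φ(1.0697). So
  P(M_{16.31} ≥ 4.32) = 2(1 − Φ(1.0697)) ≈ 0.2848.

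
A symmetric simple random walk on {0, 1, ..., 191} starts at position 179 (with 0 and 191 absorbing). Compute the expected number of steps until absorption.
E[τ | X_0 = 179] = 2148

Let v_k = E[τ | X_0 = k]. Boundary: v_0 = v_191 = 0. Recurrence: v_k = 1 + (v_{k-1} + v_{k+1})/2 for 1 ≤ k ≤ 190. The particular solution to v_k − (v_{k-1} + v_{k+1})/2 = 1 is v_k = −k^2. Adding homogeneous solution A + B k and matching boundaries gives v_k = k (191 − k). Substituting k = 179: v_179 = 179 · 12 = 2148.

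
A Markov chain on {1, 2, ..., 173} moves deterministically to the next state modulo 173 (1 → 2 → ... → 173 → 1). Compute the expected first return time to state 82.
E[T_82 | X_0 = 82] = 173

The chain cycles deterministically, so starting at state 82 it returns in exactly 173 steps. Equivalently, the stationary distribution is uniform π_j = 1/173 for every state j, so by Kac's formula E[T_82] = 1/π_82 = 173.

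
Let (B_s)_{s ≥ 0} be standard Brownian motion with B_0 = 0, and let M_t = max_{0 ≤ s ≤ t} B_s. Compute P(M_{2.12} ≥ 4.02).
P(M_{2.12} ≥ 4.02) = 2·P(B_{2.12} ≥ 4.02) = 2(1 − Φ(4.02/√2.12)) ≈ 0.0058

By the reflection principle for Brownian motion, P(M_t ≥ a) = 2 · P(B_t ≥ a) for a ≥ 0. Since B_t ~ N(0, t), P(B_t ≥ 4.02) = 1 − Φ(4.02/√t) = 1 − Φ(4.02/√2.12) = 1 − Φ(2.7609). So
  P(M_{2.12} ≥ 4.02) = 2(1 − Φ(2.7609)) ≈ 0.0058.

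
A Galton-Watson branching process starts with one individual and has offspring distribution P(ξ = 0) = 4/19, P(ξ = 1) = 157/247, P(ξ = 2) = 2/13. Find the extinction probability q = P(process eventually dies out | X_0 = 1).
q = 1

Mean offspring μ = 0·4/19 + 1·157/247 + 2·2/13 = 233/247 ≤ 1. For μ ≤ 1 with offspring not concentrated at 1, the Galton-Watson process goes extinct almost surely, so q = 1.
(Algebraic check: The pgf is f(s) = 4/19 + 157/247·s + 2/13·s². The extinction probability q is the smallest fixed point of f in [0, 1]. Setting s = f(s):
  2/13·s² + (157/247 − 1)·s + 4/19 = 0
  2/13·s² − (4/19 + 2/13)·s + 4/19 = 0
which factors as (s − 1)·(2/13·s − 4/19) = 0, giving roots s = 1 and s = (4/19)/(2/13) = 26/19. Since 26/19 ≥ 1, the smallest root in [0, 1] is s = 1.)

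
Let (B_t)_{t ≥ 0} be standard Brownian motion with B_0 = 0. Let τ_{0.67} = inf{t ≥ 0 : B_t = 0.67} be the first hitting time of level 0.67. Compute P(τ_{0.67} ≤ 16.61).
P(τ_{0.67} ≤ 16.61) = 2(1 − Φ(0.67/√16.61)) = 2(1 − Φ(0.1644)) ≈ 0.8694

By the reflection principle for standard BM, P(τ_b ≤ t) = 2 · P(B_t ≥ b). Since B_t ~ N(0, t), P(B_t ≥ 0.67) = 1 − Φ(0.67/√t) = 1 − Φ(0.67/√16.61) = 1 − Φ(0.1644) ≈ 0.43471. Doubling: P(τ_{0.67} ≤ 16.61) ≈ 2 · 0.43471 = 0.86942 ≈ 0.8694.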